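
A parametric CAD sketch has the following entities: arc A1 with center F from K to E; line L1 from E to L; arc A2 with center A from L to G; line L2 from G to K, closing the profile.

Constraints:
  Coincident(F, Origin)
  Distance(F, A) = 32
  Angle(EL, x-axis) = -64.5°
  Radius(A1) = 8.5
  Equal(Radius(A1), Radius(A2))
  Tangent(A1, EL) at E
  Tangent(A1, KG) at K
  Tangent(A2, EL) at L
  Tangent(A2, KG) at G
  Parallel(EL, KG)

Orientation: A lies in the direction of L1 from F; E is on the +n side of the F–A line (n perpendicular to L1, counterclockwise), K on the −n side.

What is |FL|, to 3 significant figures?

33.1

The slot axis is L1's direction at -64.5°, so u = (cos -64.5°, sin -64.5°) = (0.431, -0.903) and n = (−sin -64.5°, cos -64.5°) = (0.903, 0.431). F is at the origin and A lies 32.0 along u from F, so A = 32.0·u = (13.8, -28.9). Tangency of A1 to both parallel lines with radius 8.5 puts E and K at F ± 8.5·n: E = (7.67, 3.66), K = (-7.67, -3.66). Equal radii place L and G the same way about A: L = A + 8.5·n = (21.4, -25.2), G = A − 8.5·n = (6.10, -32.5). Then |FL| = |L − F| = 33.1.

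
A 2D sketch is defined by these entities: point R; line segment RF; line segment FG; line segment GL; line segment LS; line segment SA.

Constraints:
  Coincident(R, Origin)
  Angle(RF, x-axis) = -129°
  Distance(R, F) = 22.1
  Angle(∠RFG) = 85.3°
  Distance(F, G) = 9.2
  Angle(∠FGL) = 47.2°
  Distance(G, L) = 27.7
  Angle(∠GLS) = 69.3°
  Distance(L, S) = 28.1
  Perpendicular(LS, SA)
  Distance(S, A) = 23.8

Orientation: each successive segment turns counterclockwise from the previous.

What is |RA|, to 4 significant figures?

37.56

R is at the origin; RF runs at -129.0° with length 22.1, so F = (-13.91, -17.17). ∠RFG = 85.3° gives FG at -34.30° from the x-axis; with |FG| = 9.2, G = (-6.308, -22.36). ∠FGL = 47.2° gives GL at 98.50° from the x-axis; with |GL| = 27.7, L = (-10.40, 5.036). ∠GLS = 69.3° gives LS at -150.8° from the x-axis; with |LS| = 28.1, S = (-34.93, -8.672). LS is perpendicular to SA, so SA runs at -60.80°; with |SA| = 23.8, A = (-23.32, -29.45). Then |RA| = |A − R| = 37.56.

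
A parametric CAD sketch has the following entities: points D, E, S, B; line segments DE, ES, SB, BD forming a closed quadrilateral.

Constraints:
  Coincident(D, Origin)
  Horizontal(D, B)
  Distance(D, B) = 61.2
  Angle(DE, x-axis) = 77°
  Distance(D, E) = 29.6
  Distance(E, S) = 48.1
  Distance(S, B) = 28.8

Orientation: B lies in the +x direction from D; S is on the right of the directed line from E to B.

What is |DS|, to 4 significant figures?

35.93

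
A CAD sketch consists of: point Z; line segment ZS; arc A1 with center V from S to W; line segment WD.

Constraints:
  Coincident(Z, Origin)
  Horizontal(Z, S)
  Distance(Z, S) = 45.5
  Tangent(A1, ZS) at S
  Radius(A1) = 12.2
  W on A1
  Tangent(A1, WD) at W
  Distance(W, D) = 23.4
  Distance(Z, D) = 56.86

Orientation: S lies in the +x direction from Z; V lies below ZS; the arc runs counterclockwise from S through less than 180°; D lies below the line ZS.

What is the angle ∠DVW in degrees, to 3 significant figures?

62.5°

Z is at the origin; ZS is horizontal with |ZS| = 45.5 and S on the +x side, so S = (45.5, 0.00). Since A1 is tangent to ZS there, VS ⟂ ZS, so V = S + (0, -12.2) = (45.5, -12.2). Since VW ⟂ WD (tangency), |VD| = √(12.2² + 23.4²) = 26.4 regardless of where W sits on A1. So D lies on both circle(Z, 56.86) and circle(V, 26.4); the below-ZS intersection is D = (42.0, -38.4). W is the foot of the tangent from D: W = (34.0, -16.3).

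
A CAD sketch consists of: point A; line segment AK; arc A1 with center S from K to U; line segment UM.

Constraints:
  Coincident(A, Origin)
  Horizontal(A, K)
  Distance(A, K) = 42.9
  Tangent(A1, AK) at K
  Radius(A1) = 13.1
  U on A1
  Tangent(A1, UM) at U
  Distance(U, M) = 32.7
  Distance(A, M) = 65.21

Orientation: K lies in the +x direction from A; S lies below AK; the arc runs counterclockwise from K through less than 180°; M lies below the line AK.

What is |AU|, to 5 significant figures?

35.873

Checks: |SU| = 13.10 ✓; ∠(SU, UM) = 90.00° ✓; |UM| = 32.70 ✓; |AM| = 65.21 ✓.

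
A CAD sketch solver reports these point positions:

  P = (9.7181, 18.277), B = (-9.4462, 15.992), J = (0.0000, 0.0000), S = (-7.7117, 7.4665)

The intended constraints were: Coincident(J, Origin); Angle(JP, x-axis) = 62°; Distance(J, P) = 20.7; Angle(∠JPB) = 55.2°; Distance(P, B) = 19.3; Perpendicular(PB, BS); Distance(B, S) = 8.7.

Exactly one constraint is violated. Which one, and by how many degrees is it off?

Perpendicular(PB, BS) — off by 4.70°.

J = (0.00, 0.00) ✓; JP at 62.00° ✓; |JP| = 20.70 ✓; ∠JPB = 55.20° ✓; |PB| = 19.30 ✓; ∠(PB, BS) = 94.70° ✗; |BS| = 8.700 ✓.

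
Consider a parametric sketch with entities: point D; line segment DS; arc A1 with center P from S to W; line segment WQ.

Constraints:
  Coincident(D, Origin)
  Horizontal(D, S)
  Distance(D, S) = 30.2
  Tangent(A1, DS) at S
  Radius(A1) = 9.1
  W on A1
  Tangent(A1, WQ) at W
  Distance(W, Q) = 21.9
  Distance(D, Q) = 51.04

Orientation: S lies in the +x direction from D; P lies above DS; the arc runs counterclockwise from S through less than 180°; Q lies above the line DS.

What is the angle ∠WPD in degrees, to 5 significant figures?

158.11°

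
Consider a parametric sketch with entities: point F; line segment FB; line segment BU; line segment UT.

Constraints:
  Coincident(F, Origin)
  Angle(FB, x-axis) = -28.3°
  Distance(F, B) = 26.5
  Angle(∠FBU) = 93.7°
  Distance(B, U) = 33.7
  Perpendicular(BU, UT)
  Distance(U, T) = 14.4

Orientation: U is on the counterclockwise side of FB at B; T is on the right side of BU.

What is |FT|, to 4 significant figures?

54.06

F is at the origin; FB runs at -28.3° with length 26.5, so B = 26.5·(cos -28.3°, sin -28.3°) = (23.33, -12.56). ∠FBU = 93.7°, so BU runs at -28.3° + (180° − 93.7°) = 58.00° from the x-axis; with |BU| = 33.7, U = B + 33.7·(cos 58.00°, sin 58.00°) = (41.19, 16.02). The perpendicularity gives UT at right angles to BU; with |UT| = 14.4 on the right of BU, T = U + 14.4·(0.8480, -0.5299) = (53.40, 8.385). Then |FT| = |T − F| = 54.06.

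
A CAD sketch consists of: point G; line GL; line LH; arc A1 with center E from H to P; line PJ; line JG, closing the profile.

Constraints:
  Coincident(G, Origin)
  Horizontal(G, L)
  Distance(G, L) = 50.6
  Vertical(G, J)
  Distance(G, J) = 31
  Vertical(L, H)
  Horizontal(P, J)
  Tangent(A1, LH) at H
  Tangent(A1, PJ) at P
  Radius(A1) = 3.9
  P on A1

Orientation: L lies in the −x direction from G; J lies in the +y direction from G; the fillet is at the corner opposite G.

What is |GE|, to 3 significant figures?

54.0

G and J share the same x with |GJ| = 31.0 and J on the +y side, so J = (0.00, 31.0). The virtual corner opposite G is at (-50.6, 31.0). Since A1 is tangent to LH there, EH ⟂ LH and A1 meets PJ tangentially, so EP is at right angles to PJ, with radius 3.9, so the center E sits 3.9 in from both sides at E = (-46.7, 27.1). Then |GE| = |E − G| = 54.0.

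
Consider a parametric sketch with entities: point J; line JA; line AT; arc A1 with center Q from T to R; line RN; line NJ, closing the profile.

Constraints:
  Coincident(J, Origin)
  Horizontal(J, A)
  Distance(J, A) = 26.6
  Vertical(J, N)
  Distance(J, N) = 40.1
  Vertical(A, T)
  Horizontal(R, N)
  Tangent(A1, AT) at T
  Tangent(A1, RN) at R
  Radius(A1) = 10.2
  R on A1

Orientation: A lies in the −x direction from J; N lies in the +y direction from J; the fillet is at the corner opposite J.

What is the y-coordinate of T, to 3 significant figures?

29.9

J is at the origin; J and A share the same y with |JA| = 26.6 and A on the −x side, so A = (-26.6, 0.00). JN is vertical with |JN| = 40.1 and N on the +y side, so N = (0.00, 40.1). The virtual corner opposite J is at (-26.6, 40.1). The tangent condition forces QT to be normal to AT and since A1 is tangent to RN there, QR ⟂ RN, with radius 10.2, so the center Q sits 10.2 in from both sides at Q = (-16.4, 29.9). That places the tangent points at T = (-26.6, 29.9) on AT and R = (-16.4, 40.1) on RN. So T.y = 29.9.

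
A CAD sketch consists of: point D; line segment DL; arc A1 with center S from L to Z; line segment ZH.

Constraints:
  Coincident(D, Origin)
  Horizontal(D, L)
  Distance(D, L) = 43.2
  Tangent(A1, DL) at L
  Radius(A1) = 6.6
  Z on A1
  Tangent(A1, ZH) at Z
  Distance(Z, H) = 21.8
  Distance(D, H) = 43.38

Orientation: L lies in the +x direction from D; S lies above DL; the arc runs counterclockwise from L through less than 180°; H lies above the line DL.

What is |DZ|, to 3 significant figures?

49.4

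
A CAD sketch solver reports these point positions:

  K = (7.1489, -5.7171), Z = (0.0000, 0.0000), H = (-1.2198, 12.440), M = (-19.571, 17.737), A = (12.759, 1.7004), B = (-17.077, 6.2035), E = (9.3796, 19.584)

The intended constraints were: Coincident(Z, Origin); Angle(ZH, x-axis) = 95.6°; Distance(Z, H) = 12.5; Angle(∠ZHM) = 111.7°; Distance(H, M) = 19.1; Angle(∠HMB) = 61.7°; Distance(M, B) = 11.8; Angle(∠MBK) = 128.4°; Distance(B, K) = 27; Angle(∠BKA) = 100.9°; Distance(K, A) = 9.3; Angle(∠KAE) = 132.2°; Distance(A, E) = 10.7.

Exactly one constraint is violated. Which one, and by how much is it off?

Distance(A, E) = 10.7 — off by 7.50.

Z = (0.00, 0.00) ✓; ZH at 95.60° ✓; |ZH| = 12.50 ✓; ∠ZHM = 111.7° ✓; |HM| = 19.10 ✓; ∠HMB = 61.70° ✓; |MB| = 11.80 ✓; ∠MBK = 128.4° ✓; |BK| = 27.00 ✓; ∠BKA = 100.9° ✓; |KA| = 9.300 ✓; ∠KAE = 132.2° ✓; |AE| = 18.20 ✗.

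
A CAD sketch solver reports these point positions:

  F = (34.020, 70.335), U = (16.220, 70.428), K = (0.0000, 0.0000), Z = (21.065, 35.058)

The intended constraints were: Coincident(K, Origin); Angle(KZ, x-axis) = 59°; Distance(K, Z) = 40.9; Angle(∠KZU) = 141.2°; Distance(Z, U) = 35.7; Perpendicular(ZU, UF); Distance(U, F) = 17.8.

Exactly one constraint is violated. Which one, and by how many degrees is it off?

Perpendicular(ZU, UF) — off by 8.10°.

K = (0.00, 0.00) ✓; KZ at 59.00° ✓; |KZ| = 40.90 ✓; ∠KZU = 141.2° ✓; |ZU| = 35.70 ✓; ∠(ZU, UF) = 98.10° ✗; |UF| = 17.80 ✓.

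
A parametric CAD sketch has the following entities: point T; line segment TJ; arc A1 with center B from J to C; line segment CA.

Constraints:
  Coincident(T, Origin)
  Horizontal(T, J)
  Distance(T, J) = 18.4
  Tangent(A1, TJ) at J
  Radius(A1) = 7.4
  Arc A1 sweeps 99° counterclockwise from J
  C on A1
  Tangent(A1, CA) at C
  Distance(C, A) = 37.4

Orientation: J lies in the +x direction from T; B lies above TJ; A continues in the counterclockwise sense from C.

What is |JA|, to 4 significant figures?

45.52

T is at the origin; T and J share the same y with |TJ| = 18.4 and J on the +x side, so J = (18.40, 0.000). The tangent condition forces BJ to be normal to TJ, so B = J + (0, 7.4) = (18.40, 7.400). On A1, J sits at bearing -90° from B; a 99° counterclockwise sweep puts C at bearing 9°, so C = B + 7.4·(cos 9°, sin 9°) = (25.71, 8.558). Tangency of A1 to CA means the radius BC is perpendicular to CA, so CA runs along (−sin 9°, cos 9°); with |CA| = 37.4, A = (19.86, 45.50). Then |JA| = |A − J| = 45.52.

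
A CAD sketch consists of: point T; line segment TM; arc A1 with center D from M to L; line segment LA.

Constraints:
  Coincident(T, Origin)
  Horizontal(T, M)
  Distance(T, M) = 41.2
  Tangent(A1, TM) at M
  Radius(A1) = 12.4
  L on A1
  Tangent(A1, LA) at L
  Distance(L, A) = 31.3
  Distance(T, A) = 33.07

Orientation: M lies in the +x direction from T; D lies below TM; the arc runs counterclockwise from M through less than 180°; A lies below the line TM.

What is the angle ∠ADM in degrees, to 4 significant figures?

122.5°

Checks: ∠(DM, MT) = 90.00° ✓; |DM| = 12.40 ✓; |DL| = 12.40 ✓; ∠(DL, LA) = 90.00° ✓; |LA| = 31.30 ✓; |TA| = 33.07 ✓.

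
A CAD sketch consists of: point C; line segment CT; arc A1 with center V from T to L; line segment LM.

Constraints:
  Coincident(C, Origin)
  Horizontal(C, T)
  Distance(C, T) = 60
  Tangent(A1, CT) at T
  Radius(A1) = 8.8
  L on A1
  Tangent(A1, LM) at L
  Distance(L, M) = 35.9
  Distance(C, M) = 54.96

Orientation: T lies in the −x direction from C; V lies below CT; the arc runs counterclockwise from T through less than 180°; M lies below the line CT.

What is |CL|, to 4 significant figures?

67.57

C is at the origin; CT is horizontal with |CT| = 60.0 and T on the −x side, so T = (-60.00, 0.000). Since A1 is tangent to CT there, VT ⟂ CT, so V = T + (0, -8.8) = (-60.00, -8.800). Since VL ⟂ LM (tangency), |VM| = √(8.8² + 35.9²) = 36.96 regardless of where L sits on A1. So M lies on both circle(C, 54.96) and circle(V, 36.96); the below-CT intersection is M = (-38.71, -39.02). L is the foot of the tangent from M: L = (-65.78, -15.44).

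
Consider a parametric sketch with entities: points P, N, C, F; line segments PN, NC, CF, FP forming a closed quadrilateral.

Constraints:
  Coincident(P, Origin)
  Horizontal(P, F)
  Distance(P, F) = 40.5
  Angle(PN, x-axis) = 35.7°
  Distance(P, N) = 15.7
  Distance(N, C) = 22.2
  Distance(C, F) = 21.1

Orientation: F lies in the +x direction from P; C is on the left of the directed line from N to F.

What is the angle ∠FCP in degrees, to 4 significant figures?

81.55°

P is at the origin; P and F share the same y with |PF| = 40.5 and F in +x, so F = (40.5, 0). PN runs at 35.7° with |PN| = 15.7, so N = (12.75, 9.162). C is determined by |NC| = 22.2 and |CF| = 21.1 together: it lies at the intersection of circle(N, 22.2) and circle(F, 21.1). With |NF| = 29.22, the foot of the radical line on NF is 15.43 from N and the perpendicular offset is √(22.2² − 15.43²) = 15.96. Taking the left-of-NF solution: C = (32.40, 19.48).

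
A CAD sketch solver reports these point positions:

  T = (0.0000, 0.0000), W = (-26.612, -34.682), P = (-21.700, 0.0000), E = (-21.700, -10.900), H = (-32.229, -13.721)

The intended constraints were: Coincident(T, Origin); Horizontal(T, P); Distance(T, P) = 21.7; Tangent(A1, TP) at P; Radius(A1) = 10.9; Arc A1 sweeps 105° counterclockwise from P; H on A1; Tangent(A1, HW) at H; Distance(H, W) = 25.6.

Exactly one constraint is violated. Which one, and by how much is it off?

Distance(H, W) = 25.6 — off by 3.90.

T = (0.00, 0.00) ✓; T.y = 0.00, P.y = 0.00 ✓; |TP| = 21.70 ✓; ∠(EP, PT) = 90.00° ✓; |EP| = 10.90 ✓; bearing(E→H) − bearing(E→P) = 105.0° ✓; |EH| = 10.90 ✓; ∠(EH, HW) = 90.00° ✓; |HW| = 21.70 ✗.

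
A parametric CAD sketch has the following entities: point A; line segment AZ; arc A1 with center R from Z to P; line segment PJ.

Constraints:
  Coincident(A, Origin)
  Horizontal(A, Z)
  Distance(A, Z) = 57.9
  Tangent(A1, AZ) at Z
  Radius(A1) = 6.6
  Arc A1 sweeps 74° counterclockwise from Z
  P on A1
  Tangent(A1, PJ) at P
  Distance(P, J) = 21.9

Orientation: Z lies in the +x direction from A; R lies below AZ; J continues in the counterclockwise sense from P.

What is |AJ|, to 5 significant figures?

52.338

A is at the origin; A and Z share the same y with |AZ| = 57.9 and Z on the +x side, so Z = (57.900, 0.0000). The tangent condition forces RZ to be normal to AZ, so R = Z + (0, -6.6) = (57.900, -6.6000). On A1, Z sits at bearing 90° from R; a 74° counterclockwise sweep puts P at bearing 164°, so P = R + 6.6·(cos 164°, sin 164°) = (51.556, -4.7808). A1 meets PJ tangentially, so RP is at right angles to PJ, so PJ runs along (−sin 164°, cos 164°); with |PJ| = 21.9, J = (45.519, -25.832). Then |AJ| = |J − A| = 52.338.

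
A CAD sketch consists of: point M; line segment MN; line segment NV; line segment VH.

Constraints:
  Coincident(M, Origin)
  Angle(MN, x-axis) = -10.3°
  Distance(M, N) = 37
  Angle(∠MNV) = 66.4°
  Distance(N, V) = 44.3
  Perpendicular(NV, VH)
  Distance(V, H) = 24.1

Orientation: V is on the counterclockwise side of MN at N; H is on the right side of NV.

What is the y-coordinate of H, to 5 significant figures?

42.040

∠MNV = 66.4°, so NV runs at -10.3° + (180° − 66.4°) = 103.30° from the x-axis; with |NV| = 44.3, V = N + 44.3·(cos 103.30°, sin 103.30°) = (26.213, 36.496). NV ⟂ VH; with |VH| = 24.1 on the right of NV, H = V + 24.1·(0.97318, 0.23005) = (49.666, 42.040). So H.y = 42.040.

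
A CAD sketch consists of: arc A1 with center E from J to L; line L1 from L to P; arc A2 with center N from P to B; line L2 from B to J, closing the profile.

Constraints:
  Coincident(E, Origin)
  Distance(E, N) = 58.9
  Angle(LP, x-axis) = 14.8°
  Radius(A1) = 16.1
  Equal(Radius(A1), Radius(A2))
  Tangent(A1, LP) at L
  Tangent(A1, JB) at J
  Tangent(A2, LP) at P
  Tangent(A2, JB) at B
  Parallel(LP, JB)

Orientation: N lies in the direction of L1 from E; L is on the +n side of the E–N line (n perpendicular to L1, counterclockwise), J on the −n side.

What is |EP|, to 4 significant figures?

61.06

The slot axis is L1's direction at 14.8°, so u = (cos 14.8°, sin 14.8°) = (0.9668, 0.2554) and n = (−sin 14.8°, cos 14.8°) = (-0.2554, 0.9668). E is at the origin and N lies 58.9 along u from E, so N = 58.9·u = (56.95, 15.05). Tangency of A1 to both parallel lines with radius 16.1 puts L and J at E ± 16.1·n: L = (-4.113, 15.57), J = (4.113, -15.57). Equal radii place P and B the same way about N: P = N + 16.1·n = (52.83, 30.61), B = N − 16.1·n = (61.06, -0.5201). Then |EP| = |P − E| = 61.06.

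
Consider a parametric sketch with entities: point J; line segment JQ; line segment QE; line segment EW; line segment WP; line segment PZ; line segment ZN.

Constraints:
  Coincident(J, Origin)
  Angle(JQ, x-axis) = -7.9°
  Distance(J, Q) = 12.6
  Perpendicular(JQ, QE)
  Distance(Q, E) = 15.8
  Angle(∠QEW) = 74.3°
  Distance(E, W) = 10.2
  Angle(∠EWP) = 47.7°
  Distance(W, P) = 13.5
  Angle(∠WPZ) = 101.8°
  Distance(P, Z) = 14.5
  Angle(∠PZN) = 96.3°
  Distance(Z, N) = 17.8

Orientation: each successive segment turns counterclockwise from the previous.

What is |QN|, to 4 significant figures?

30.01

J is at the origin; JQ runs at -7.9° with length 12.6, so Q = (12.48, -1.732). JQ is perpendicular to QE, so QE runs at 82.10°; with |QE| = 15.8, E = (14.65, 13.92). ∠QEW = 74.3° gives EW at -172.2° from the x-axis; with |EW| = 10.2, W = (4.546, 12.53). ∠EWP = 47.7° gives WP at -39.90° from the x-axis; with |WP| = 13.5, P = (14.90, 3.874). ∠WPZ = 101.8° gives PZ at 38.30° from the x-axis; with |PZ| = 14.5, Z = (26.28, 12.86). ∠PZN = 96.3° gives ZN at 122.0° from the x-axis; with |ZN| = 17.8, N = (16.85, 27.96). Then |QN| = |N − Q| = 30.01.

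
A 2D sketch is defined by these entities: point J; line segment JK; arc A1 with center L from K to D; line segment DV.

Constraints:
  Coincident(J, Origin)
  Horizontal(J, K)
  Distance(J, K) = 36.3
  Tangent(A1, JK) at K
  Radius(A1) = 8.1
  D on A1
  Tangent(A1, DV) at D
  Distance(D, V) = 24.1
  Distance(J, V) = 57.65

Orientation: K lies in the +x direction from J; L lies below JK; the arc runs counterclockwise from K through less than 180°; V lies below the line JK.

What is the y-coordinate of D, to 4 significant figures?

-14.23

Checks: |JK| = 36.30 ✓; |LD| = 8.100 ✓; ∠(LD, DV) = 90.00° ✓; |DV| = 24.10 ✓; |JV| = 57.65 ✓.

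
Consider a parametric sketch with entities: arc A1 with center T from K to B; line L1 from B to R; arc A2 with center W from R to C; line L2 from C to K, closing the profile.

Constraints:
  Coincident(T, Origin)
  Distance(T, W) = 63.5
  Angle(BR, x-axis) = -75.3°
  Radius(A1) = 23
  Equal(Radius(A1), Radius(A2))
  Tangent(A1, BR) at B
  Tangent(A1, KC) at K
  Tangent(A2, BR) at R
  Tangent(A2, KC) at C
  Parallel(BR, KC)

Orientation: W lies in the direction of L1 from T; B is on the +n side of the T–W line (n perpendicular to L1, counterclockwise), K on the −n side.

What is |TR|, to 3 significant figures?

67.5

The slot axis is L1's direction at -75.3°, so u = (cos -75.3°, sin -75.3°) = (0.254, -0.967) and n = (−sin -75.3°, cos -75.3°) = (0.967, 0.254). T is at the origin and W lies 63.5 along u from T, so W = 63.5·u = (16.1, -61.4). Tangency of A1 to both parallel lines with radius 23.0 puts B and K at T ± 23.0·n: B = (22.2, 5.84), K = (-22.2, -5.84). Equal radii place R and C the same way about W: R = W + 23.0·n = (38.4, -55.6), C = W − 23.0·n = (-6.13, -67.3). Then |TR| = |R − T| = 67.5.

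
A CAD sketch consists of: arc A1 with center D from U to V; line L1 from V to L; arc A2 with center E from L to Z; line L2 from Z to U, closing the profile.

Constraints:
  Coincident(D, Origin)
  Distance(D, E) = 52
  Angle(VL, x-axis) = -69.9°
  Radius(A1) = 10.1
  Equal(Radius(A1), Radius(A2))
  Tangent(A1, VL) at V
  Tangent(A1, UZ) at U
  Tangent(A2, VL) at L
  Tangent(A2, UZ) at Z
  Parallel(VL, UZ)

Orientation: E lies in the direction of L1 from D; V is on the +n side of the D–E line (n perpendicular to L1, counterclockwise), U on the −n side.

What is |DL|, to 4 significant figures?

52.97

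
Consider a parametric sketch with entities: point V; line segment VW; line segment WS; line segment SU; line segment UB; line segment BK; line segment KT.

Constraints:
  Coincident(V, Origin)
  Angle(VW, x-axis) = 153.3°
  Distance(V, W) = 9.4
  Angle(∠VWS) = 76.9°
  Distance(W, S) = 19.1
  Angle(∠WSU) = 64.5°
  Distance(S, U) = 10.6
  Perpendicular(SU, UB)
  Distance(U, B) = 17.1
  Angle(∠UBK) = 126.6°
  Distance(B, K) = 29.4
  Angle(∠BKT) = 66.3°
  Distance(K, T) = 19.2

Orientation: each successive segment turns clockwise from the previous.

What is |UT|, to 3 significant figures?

32.1

V is at the origin; VW runs at 153.3° with length 9.4, so W = (-8.40, 4.22). ∠VWS = 76.9° gives WS at 50.2° from the x-axis; with |WS| = 19.1, S = (3.83, 18.9). ∠WSU = 64.5° gives SU at -65.3° from the x-axis; with |SU| = 10.6, U = (8.26, 9.27). SU ⟂ UB, so UB runs at -155°; with |UB| = 17.1, B = (-7.28, 2.12). ∠UBK = 126.6° gives BK at 151° from the x-axis; with |BK| = 29.4, K = (-33.1, 16.2). ∠BKT = 66.3° gives KT at 37.6° from the x-axis; with |KT| = 19.2, T = (-17.9, 28.0). Then |UT| = |T − U| = 32.1.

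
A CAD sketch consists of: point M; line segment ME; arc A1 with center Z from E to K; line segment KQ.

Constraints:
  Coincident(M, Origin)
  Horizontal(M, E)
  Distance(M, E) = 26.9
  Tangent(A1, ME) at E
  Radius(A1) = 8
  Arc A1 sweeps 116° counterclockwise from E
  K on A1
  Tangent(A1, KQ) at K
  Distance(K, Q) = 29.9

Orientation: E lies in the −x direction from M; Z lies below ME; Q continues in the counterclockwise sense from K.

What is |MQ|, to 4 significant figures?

43.74

M is at the origin; M and E share the same y with |ME| = 26.9 and E on the −x side, so E = (-26.90, 0.000). A1 meets ME tangentially, so ZE is at right angles to ME, so Z = E + (0, -8) = (-26.90, -8.000). On A1, E sits at bearing 90° from Z; a 116° counterclockwise sweep puts K at bearing 206°, so K = Z + 8.0·(cos 206°, sin 206°) = (-34.09, -11.51). A1 meets KQ tangentially, so ZK is at right angles to KQ, so KQ runs along (−sin 206°, cos 206°); with |KQ| = 29.9, Q = (-20.98, -38.38). Then |MQ| = |Q − M| = 43.74.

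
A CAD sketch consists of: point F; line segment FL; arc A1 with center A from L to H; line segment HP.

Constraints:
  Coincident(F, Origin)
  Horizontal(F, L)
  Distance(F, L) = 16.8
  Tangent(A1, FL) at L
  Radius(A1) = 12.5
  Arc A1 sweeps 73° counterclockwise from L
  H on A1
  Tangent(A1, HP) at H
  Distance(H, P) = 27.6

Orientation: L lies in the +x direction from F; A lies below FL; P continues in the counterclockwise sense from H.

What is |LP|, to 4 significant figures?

40.53

On A1, L sits at bearing 90° from A; a 73° counterclockwise sweep puts H at bearing 163°, so H = A + 12.5·(cos 163°, sin 163°) = (4.846, -8.845). The tangent condition forces AH to be normal to HP, so HP runs along (−sin 163°, cos 163°); with |HP| = 27.6, P = (-3.223, -35.24). Then |LP| = |P − L| = 40.53.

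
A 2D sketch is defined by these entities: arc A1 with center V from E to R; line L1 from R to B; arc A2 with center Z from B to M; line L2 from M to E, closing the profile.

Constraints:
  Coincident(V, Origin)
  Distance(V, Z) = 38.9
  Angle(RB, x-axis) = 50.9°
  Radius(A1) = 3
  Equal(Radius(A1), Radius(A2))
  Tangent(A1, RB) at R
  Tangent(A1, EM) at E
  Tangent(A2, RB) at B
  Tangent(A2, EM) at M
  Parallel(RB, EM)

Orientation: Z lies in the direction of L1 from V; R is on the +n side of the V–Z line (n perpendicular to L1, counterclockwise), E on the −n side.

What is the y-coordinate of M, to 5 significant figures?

28.296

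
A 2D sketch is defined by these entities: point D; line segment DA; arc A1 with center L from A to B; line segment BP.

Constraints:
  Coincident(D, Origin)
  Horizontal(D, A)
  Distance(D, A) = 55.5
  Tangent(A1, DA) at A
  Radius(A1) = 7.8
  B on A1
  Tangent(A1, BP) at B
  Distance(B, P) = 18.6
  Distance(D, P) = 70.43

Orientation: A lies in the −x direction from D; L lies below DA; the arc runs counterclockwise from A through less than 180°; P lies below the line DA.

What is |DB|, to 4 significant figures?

63.58

Checks: |LB| = 7.800 ✓; ∠(LB, BP) = 90.00° ✓; |BP| = 18.60 ✓; |DP| = 70.43 ✓.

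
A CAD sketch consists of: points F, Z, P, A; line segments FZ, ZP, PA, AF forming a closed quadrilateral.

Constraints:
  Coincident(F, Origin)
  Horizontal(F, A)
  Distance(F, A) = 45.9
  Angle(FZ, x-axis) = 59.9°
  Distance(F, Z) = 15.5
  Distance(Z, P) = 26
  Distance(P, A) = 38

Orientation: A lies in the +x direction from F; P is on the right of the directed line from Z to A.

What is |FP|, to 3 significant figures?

16.0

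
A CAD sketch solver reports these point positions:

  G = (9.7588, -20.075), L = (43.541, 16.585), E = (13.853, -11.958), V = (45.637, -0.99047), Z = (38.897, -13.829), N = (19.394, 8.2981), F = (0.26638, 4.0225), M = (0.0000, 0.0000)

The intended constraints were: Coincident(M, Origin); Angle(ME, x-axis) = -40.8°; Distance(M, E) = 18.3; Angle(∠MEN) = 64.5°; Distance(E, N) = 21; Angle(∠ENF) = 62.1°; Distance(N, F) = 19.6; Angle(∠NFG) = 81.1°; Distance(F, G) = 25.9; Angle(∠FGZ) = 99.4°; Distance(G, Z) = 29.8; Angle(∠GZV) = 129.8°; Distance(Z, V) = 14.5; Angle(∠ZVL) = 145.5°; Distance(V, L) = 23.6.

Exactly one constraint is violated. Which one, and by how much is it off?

Distance(V, L) = 23.6 — off by 5.90.

M = (0.00, 0.00) ✓; ME at -40.80° ✓; |ME| = 18.30 ✓; ∠MEN = 64.50° ✓; |EN| = 21.00 ✓; ∠ENF = 62.10° ✓; |NF| = 19.60 ✓; ∠NFG = 81.10° ✓; |FG| = 25.90 ✓; ∠FGZ = 99.40° ✓; |GZ| = 29.80 ✓; ∠GZV = 129.8° ✓; |ZV| = 14.50 ✓; ∠ZVL = 145.5° ✓; |VL| = 17.70 ✗.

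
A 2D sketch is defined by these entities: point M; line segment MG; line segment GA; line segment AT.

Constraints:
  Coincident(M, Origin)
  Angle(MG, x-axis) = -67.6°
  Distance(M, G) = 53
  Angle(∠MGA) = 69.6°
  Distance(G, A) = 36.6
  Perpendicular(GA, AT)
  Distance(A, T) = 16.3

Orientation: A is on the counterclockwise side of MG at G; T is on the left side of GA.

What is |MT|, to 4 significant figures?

37.98

M is at the origin; MG runs at -67.6° with length 53.0, so G = 53.0·(cos -67.6°, sin -67.6°) = (20.20, -49.00). ∠MGA = 69.6°, so GA runs at -67.6° + (180° − 69.6°) = 42.80° from the x-axis; with |GA| = 36.6, A = G + 36.6·(cos 42.80°, sin 42.80°) = (47.05, -24.13). The perpendicularity gives AT at right angles to GA; with |AT| = 16.3 on the left of GA, T = A + 16.3·(-0.6794, 0.7337) = (35.98, -12.17). Then |MT| = |T − M| = 37.98.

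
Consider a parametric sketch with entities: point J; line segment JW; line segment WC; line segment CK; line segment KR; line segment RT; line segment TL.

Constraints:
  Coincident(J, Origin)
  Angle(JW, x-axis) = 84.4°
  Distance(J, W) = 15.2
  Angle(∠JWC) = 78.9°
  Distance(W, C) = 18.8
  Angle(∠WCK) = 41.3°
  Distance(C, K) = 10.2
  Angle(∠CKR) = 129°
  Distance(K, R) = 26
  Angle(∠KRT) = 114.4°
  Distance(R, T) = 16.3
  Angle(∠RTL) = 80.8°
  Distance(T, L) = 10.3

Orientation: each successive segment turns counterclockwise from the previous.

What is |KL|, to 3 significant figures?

28.8

J is at the origin; JW runs at 84.4° with length 15.2, so W = (1.48, 15.1). ∠JWC = 78.9° gives WC at -174° from the x-axis; with |WC| = 18.8, C = (-17.2, 13.3). ∠WCK = 41.3° gives CK at -35.8° from the x-axis; with |CK| = 10.2, K = (-8.96, 7.36). ∠CKR = 129.0° gives KR at 15.2° from the x-axis; with |KR| = 26.0, R = (16.1, 14.2). ∠KRT = 114.4° gives RT at 80.8° from the x-axis; with |RT| = 16.3, T = (18.7, 30.3). ∠RTL = 80.8° gives TL at 180° from the x-axis; with |TL| = 10.3, L = (8.44, 30.3). Then |KL| = |L − K| = 28.8.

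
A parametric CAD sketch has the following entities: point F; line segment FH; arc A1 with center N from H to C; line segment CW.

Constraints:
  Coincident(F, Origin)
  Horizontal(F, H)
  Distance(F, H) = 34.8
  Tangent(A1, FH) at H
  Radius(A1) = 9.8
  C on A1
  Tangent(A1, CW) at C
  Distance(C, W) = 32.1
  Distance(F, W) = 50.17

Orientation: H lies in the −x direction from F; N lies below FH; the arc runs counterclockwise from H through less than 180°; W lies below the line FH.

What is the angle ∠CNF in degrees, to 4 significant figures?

165.0°

F is at the origin; FH is horizontal with |FH| = 34.8 and H on the −x side, so H = (-34.80, 0.000). Tangency of A1 to FH means the radius NH is perpendicular to FH, so N = H + (0, -9.8) = (-34.80, -9.800). Since NC ⟂ CW (tangency), |NW| = √(9.8² + 32.1²) = 33.56 regardless of where C sits on A1. So W lies on both circle(F, 50.17) and circle(N, 33.56); the below-FH intersection is W = (-26.82, -42.40). C is the foot of the tangent from W: C = (-43.22, -14.81).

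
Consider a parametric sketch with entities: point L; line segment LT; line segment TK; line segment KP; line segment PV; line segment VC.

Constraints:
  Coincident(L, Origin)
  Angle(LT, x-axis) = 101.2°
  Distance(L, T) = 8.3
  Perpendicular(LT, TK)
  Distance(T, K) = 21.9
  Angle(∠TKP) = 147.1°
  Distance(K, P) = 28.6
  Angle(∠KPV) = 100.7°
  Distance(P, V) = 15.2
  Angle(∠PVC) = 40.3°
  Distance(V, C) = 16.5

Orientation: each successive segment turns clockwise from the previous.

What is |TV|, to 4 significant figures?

49.90

L is at the origin; LT runs at 101.2° with length 8.3, so T = (-1.612, 8.142). LT ⟂ TK, so TK runs at 11.20°; with |TK| = 21.9, K = (19.87, 12.40). ∠TKP = 147.1° gives KP at -21.70° from the x-axis; with |KP| = 28.6, P = (46.44, 1.821). ∠KPV = 100.7° gives PV at -101.0° from the x-axis; with |PV| = 15.2, V = (43.54, -13.10). Then |TV| = |V − T| = 49.90.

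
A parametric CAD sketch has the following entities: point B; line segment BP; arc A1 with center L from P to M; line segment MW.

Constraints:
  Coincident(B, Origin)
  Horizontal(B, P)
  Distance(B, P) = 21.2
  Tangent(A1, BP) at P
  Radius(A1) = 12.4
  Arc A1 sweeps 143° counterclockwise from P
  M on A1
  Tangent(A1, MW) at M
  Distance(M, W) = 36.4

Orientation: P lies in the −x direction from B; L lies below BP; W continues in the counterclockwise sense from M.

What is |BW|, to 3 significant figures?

44.2

B is at the origin; B and P share the same y with |BP| = 21.2 and P on the −x side, so P = (-21.2, 0.00). Since A1 is tangent to BP there, LP ⟂ BP, so L = P + (0, -12.4) = (-21.2, -12.4). On A1, P sits at bearing 90° from L; a 143° counterclockwise sweep puts M at bearing 233°, so M = L + 12.4·(cos 233°, sin 233°) = (-28.7, -22.3). A1 meets MW tangentially, so LM is at right angles to MW, so MW runs along (−sin 233°, cos 233°); with |MW| = 36.4, W = (0.408, -44.2). Then |BW| = |W − B| = 44.2.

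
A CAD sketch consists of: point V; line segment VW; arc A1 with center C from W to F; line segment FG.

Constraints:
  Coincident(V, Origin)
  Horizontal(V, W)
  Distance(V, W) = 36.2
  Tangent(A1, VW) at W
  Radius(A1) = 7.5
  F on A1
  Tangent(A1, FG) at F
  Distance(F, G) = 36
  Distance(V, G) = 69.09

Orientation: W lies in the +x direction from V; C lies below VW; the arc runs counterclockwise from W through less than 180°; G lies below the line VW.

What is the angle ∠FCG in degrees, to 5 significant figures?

78.232°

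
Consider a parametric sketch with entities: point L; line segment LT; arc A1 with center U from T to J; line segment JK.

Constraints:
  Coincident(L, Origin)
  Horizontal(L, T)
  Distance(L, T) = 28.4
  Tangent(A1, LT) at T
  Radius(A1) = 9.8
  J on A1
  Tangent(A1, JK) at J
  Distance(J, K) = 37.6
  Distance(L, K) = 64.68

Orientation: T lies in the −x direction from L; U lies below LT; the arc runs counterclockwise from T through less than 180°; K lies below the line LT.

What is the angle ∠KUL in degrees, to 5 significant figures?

139.34°

Checks: |UJ| = 9.800 ✓; ∠(UJ, JK) = 90.00° ✓; |JK| = 37.60 ✓; |LK| = 64.68 ✓.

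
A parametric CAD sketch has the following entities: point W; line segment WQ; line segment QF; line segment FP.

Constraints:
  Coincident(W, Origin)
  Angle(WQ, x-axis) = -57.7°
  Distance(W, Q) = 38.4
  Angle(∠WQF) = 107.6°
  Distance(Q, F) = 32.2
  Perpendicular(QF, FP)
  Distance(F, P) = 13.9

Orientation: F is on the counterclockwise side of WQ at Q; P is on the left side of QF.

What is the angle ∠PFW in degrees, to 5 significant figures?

50.122°

W is at the origin; WQ runs at -57.7° with length 38.4, so Q = 38.4·(cos -57.7°, sin -57.7°) = (20.519, -32.458). ∠WQF = 107.6°, so QF runs at -57.7° + (180° − 107.6°) = 14.700° from the x-axis; with |QF| = 32.2, F = Q + 32.2·(cos 14.700°, sin 14.700°) = (51.665, -24.287). QF ⟂ FP; with |FP| = 13.9 on the left of QF, P = F + 13.9·(-0.25376, 0.96727) = (48.138, -10.842). Then cos ∠PFW = FP·FW / (|FP||FW|), giving 50.122°.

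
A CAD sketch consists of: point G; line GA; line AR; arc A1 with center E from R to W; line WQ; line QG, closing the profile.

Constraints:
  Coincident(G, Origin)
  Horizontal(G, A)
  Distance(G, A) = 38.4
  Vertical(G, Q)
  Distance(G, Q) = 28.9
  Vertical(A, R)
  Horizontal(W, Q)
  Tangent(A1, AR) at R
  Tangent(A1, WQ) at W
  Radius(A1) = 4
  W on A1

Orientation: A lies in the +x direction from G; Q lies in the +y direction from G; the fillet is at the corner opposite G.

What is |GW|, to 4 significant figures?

44.93

G is at the origin; GA is horizontal with |GA| = 38.4 and A on the +x side, so A = (38.40, 0.000). G and Q share the same x with |GQ| = 28.9 and Q on the +y side, so Q = (0.000, 28.90). The virtual corner opposite G is at (38.40, 28.90). Tangency of A1 to AR means the radius ER is perpendicular to AR and since A1 is tangent to WQ there, EW ⟂ WQ, with radius 4.0, so the center E sits 4.0 in from both sides at E = (34.40, 24.90). That places the tangent points at R = (38.40, 24.90) on AR and W = (34.40, 28.90) on WQ. Then |GW| = |W − G| = 44.93.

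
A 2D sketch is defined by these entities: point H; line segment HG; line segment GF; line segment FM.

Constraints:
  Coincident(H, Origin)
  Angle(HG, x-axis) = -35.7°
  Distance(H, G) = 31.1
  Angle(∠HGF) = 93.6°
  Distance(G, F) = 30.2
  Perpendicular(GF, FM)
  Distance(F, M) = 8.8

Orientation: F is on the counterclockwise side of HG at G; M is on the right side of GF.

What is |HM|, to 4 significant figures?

51.19

∠HGF = 93.6°, so GF runs at -35.7° + (180° − 93.6°) = 50.70° from the x-axis; with |GF| = 30.2, F = G + 30.2·(cos 50.70°, sin 50.70°) = (44.38, 5.222). GF ⟂ FM; with |FM| = 8.8 on the right of GF, M = F + 8.8·(0.7738, -0.6334) = (51.19, -0.3519). Then |HM| = |M − H| = 51.19.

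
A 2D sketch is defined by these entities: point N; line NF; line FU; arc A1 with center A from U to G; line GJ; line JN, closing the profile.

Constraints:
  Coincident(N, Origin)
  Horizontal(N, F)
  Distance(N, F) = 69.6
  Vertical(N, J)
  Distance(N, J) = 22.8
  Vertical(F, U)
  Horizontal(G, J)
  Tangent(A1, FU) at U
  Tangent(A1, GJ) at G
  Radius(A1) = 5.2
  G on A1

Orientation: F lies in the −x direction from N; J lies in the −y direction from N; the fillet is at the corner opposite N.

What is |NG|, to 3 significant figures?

68.3

N is at the origin; N and F share the same y with |NF| = 69.6 and F on the −x side, so F = (-69.6, 0.00). NJ is vertical with |NJ| = 22.8 and J on the −y side, so J = (0.00, -22.8). The virtual corner opposite N is at (-69.6, -22.8). The tangent condition forces AU to be normal to FU and tangency of A1 to GJ means the radius AG is perpendicular to GJ, with radius 5.2, so the center A sits 5.2 in from both sides at A = (-64.4, -17.6). That places the tangent points at U = (-69.6, -17.6) on FU and G = (-64.4, -22.8) on GJ. Then |NG| = |G − N| = 68.3.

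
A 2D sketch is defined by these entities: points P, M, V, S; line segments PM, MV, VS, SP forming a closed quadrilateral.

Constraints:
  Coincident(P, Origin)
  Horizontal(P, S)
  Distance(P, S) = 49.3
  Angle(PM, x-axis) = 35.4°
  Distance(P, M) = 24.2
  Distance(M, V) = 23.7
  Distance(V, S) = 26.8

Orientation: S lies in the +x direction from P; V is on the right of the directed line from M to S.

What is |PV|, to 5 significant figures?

25.868

Checks: |MV| = 23.70 ✓; |VS| = 26.80 ✓.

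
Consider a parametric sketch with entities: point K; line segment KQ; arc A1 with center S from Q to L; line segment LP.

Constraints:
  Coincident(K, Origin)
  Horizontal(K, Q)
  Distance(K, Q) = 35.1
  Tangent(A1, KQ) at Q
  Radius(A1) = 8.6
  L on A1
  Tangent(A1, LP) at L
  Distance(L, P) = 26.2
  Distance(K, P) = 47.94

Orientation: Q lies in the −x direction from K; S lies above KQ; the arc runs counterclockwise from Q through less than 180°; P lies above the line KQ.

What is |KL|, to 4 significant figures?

28.56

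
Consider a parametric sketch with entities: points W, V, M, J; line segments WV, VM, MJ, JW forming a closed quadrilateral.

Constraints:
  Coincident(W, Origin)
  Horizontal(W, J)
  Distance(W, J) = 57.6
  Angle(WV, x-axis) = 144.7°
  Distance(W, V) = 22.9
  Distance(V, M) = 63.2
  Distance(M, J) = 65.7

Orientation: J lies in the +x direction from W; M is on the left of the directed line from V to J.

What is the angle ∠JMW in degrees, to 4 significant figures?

52.97°

Checks: |VM| = 63.20 ✓; |MJ| = 65.70 ✓.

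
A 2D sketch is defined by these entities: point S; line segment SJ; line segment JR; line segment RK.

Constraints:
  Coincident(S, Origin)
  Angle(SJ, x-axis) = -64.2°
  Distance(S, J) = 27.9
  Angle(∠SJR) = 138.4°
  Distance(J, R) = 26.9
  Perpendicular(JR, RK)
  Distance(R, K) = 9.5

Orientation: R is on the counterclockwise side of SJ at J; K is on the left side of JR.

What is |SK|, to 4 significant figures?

48.61

S is at the origin; SJ runs at -64.2° with length 27.9, so J = 27.9·(cos -64.2°, sin -64.2°) = (12.14, -25.12). ∠SJR = 138.4°, so JR runs at -64.2° + (180° − 138.4°) = -22.60° from the x-axis; with |JR| = 26.9, R = J + 26.9·(cos -22.60°, sin -22.60°) = (36.98, -35.46). The perpendicularity gives RK at right angles to JR; with |RK| = 9.5 on the left of JR, K = R + 9.5·(0.3843, 0.9232) = (40.63, -26.69). Then |SK| = |K − S| = 48.61.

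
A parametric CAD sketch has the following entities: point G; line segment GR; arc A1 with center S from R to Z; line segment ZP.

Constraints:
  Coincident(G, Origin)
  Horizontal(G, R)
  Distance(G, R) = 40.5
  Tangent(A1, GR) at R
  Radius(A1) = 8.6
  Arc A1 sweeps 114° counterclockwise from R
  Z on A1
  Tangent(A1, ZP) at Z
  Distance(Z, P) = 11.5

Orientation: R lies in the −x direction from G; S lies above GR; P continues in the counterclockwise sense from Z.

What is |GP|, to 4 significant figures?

43.63

G is at the origin; GR is horizontal with |GR| = 40.5 and R on the −x side, so R = (-40.50, 0.000). The tangent condition forces SR to be normal to GR, so S = R + (0, 8.6) = (-40.50, 8.600). On A1, R sits at bearing -90° from S; a 114° counterclockwise sweep puts Z at bearing 24°, so Z = S + 8.6·(cos 24°, sin 24°) = (-32.64, 12.10). A1 meets ZP tangentially, so SZ is at right angles to ZP, so ZP runs along (−sin 24°, cos 24°); with |ZP| = 11.5, P = (-37.32, 22.60). Then |GP| = |P − G| = 43.63.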